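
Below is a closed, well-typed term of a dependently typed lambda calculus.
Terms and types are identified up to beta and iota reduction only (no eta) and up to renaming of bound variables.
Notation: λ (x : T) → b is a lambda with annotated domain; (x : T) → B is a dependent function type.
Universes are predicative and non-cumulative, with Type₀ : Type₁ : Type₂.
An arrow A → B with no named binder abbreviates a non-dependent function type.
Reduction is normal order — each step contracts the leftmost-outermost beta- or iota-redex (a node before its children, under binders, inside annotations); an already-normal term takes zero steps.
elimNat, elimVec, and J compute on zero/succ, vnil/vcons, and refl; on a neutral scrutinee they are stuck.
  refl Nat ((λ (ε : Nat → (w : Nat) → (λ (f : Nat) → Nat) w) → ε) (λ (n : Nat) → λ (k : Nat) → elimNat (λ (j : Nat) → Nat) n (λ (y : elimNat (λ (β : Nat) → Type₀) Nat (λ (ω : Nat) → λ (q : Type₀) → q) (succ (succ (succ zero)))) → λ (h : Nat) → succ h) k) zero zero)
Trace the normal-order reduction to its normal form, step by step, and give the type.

reduction (normal order):
  refl Nat ((λ (ε : Nat → (w : Nat) → (λ (f : Nat) → Nat) w) → ε) (λ (n : Nat) → λ (k : Nat) → elimNat (λ (j : Nat) → Nat) n (λ (y : elimNat (λ (β : Nat) → Type₀) Nat (λ (ω : Nat) → λ (q : Type₀) → q) (succ (succ (succ zero)))) → λ (h : Nat) → succ h) k) zero zero)
  ~> refl Nat ((λ (ε : Nat) → λ (w : Nat) → elimNat (λ (f : Nat) → Nat) ε (λ (n : elimNat (λ (k : Nat) → Type₀) Nat (λ (j : Nat) → λ (y : Type₀) → y) (succ (succ (succ zero)))) → λ (β : Nat) → succ β) w) zero zero)
  ~> refl Nat ((λ (ε : Nat) → elimNat (λ (w : Nat) → Nat) zero (λ (f : elimNat (λ (n : Nat) → Type₀) Nat (λ (k : Nat) → λ (j : Type₀) → j) (succ (succ (succ zero)))) → λ (y : Nat) → succ y) ε) zero)
  ~> refl Nat (elimNat (λ (ε : Nat) → Nat) zero (λ (w : elimNat (λ (f : Nat) → Type₀) Nat (λ (n : Nat) → λ (k : Type₀) → k) (succ (succ (succ zero)))) → λ (j : Nat) → succ j) zero)
  ~> refl Nat zero
type:
  Eq Nat zero zero


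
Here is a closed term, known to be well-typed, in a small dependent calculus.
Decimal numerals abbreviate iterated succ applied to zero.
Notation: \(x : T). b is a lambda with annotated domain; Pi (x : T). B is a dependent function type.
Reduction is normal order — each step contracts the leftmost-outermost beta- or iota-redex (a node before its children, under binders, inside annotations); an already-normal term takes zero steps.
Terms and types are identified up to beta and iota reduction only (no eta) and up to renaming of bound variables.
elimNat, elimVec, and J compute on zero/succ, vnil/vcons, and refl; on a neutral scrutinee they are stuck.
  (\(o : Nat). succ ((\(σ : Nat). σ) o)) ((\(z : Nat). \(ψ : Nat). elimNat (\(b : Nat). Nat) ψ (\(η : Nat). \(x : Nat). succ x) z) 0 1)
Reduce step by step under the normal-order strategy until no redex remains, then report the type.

normal-order reduction:
  (\(o : Nat). succ ((\(σ : Nat). σ) o)) ((\(z : Nat). \(ψ : Nat). elimNat (\(b : Nat). Nat) ψ (\(η : Nat). \(x : Nat). succ x) z) 0 1)
  ~> succ ((\(o : Nat). o) ((\(σ : Nat). \(z : Nat). elimNat (\(ψ : Nat). Nat) z (\(b : Nat). \(η : Nat). succ η) σ) 0 1))
  ~> succ ((\(o : Nat). \(σ : Nat). elimNat (\(z : Nat). Nat) σ (\(ψ : Nat). \(b : Nat). succ b) o) 0 1)
  ~> succ ((\(o : Nat). elimNat (\(σ : Nat). Nat) o (\(z : Nat). \(ψ : Nat). succ ψ) 0) 1)
  ~> succ (elimNat (\(o : Nat). Nat) 1 (\(σ : Nat). \(z : Nat). succ z) 0)
  ~> 2
inferred type:
  Nat


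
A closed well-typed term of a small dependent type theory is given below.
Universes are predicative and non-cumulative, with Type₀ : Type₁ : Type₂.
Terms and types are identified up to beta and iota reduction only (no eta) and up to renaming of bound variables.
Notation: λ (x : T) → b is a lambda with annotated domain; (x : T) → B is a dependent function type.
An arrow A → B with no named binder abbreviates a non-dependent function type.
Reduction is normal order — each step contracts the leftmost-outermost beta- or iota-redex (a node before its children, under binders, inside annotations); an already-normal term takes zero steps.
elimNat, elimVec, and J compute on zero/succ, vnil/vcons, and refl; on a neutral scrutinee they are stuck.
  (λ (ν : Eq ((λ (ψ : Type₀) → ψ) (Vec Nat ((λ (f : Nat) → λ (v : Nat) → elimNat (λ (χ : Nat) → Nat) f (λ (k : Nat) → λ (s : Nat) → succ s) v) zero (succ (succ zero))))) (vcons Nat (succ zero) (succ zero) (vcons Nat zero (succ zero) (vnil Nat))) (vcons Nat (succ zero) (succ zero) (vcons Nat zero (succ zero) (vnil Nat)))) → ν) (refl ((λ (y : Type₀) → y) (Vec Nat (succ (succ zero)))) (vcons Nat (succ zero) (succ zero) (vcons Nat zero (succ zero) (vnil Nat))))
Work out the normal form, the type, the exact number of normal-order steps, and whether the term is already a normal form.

normal form:
  refl (Vec Nat (succ (succ zero))) (vcons Nat (succ zero) (succ zero) (vcons Nat zero (succ zero) (vnil Nat)))
type:
  Eq (Vec Nat (succ (succ zero))) (vcons Nat (succ zero) (succ zero) (vcons Nat zero (succ zero) (vnil Nat))) (vcons Nat (succ zero) (succ zero) (vcons Nat zero (succ zero) (vnil Nat)))
reduction steps (normal order): 2
term was already normal: no
first redex: a beta-redex


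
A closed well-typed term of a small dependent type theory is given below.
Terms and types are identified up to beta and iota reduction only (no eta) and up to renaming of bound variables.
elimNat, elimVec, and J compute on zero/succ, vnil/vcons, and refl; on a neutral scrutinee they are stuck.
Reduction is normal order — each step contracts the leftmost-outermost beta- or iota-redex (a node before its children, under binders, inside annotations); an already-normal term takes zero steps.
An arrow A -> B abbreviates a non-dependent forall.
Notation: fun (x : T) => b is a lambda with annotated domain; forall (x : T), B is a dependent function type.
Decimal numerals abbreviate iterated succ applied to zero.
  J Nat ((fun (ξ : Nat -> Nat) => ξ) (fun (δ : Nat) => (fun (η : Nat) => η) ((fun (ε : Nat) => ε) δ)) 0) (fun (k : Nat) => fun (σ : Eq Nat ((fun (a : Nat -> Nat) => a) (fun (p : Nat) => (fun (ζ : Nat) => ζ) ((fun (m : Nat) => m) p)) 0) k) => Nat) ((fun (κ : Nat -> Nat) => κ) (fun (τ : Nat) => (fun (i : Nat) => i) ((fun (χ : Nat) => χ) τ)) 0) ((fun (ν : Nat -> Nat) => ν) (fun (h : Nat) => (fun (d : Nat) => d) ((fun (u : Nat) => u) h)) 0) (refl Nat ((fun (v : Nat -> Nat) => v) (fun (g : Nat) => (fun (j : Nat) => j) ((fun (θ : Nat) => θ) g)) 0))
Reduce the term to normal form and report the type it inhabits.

normal form:
  0
type:
  Nat
observation: reduction starts at a J iota-redex, and 5 normal-order steps reach the normal form.


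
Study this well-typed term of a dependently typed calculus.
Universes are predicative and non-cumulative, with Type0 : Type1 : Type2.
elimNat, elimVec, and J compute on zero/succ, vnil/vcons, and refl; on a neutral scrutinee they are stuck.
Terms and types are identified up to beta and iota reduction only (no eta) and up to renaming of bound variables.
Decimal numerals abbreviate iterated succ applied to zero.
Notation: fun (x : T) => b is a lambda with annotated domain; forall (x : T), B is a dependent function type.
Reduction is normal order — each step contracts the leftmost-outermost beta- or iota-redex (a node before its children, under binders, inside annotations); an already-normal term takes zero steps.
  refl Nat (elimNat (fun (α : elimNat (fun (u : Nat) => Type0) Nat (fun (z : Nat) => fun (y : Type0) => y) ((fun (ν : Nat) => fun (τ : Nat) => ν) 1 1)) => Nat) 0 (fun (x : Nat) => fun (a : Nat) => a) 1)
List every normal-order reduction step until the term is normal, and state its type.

normal-order reduction:
  refl Nat (elimNat (fun (α : elimNat (fun (u : Nat) => Type0) Nat (fun (z : Nat) => fun (y : Type0) => y) ((fun (ν : Nat) => fun (τ : Nat) => ν) 1 1)) => Nat) 0 (fun (x : Nat) => fun (a : Nat) => a) 1)
  ~> refl Nat ((fun (α : Nat) => fun (u : Nat) => u) 0 (elimNat (fun (z : elimNat (fun (y : Nat) => Type0) Nat (fun (ν : Nat) => fun (τ : Type0) => τ) ((fun (x : Nat) => fun (a : Nat) => x) 1 1)) => Nat) 0 (fun (θ : Nat) => fun (b : Nat) => b) 0))
  ~> refl Nat ((fun (α : Nat) => α) (elimNat (fun (u : elimNat (fun (z : Nat) => Type0) Nat (fun (y : Nat) => fun (ν : Type0) => ν) ((fun (τ : Nat) => fun (x : Nat) => τ) 1 1)) => Nat) 0 (fun (a : Nat) => fun (θ : Nat) => θ) 0))
  ~> refl Nat (elimNat (fun (α : elimNat (fun (u : Nat) => Type0) Nat (fun (z : Nat) => fun (y : Type0) => y) ((fun (ν : Nat) => fun (τ : Nat) => ν) 1 1)) => Nat) 0 (fun (x : Nat) => fun (a : Nat) => a) 0)
  ~> refl Nat 0
inferred type:
  Eq Nat 0 0


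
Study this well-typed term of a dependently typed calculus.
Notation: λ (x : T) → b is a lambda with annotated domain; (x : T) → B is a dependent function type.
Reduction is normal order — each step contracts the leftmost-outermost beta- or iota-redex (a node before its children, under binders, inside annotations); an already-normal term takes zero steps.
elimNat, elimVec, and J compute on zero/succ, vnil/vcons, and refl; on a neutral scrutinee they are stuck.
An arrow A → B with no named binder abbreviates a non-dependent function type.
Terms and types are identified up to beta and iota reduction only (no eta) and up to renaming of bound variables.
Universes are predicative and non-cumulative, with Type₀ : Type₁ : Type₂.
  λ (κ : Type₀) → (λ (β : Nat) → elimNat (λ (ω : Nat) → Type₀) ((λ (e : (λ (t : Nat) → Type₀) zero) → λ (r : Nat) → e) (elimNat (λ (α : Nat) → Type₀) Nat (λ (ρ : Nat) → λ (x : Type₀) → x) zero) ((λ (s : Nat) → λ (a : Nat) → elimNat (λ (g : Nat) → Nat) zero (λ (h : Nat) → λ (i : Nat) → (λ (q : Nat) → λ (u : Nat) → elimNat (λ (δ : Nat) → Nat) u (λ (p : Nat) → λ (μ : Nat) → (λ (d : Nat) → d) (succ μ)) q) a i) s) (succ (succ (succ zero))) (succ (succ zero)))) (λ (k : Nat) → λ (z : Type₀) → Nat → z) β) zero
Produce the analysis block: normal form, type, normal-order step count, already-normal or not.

reduced normal form:
  λ (κ : Type₀) → Nat
the term's type:
  Type₀ → Type₀
steps to reach normal form (normal order): 5
term was already normal: no
first redex: a beta-redex


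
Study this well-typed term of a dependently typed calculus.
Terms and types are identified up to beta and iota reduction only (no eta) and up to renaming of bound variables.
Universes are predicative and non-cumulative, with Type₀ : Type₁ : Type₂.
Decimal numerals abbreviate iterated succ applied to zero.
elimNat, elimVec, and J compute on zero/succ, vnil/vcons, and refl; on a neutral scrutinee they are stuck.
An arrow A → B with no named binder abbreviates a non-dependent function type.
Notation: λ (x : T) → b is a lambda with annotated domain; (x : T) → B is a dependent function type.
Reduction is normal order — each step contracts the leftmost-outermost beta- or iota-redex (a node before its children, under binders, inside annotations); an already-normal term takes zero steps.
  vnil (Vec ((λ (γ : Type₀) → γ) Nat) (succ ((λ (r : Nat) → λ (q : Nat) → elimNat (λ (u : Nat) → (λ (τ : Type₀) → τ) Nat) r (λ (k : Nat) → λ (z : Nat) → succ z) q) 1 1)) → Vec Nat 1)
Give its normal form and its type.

reduced normal form:
  vnil (Vec Nat 3 → Vec Nat 1)
inferred type:
  Vec (Vec Nat 3 → Vec Nat 1) 0
observation: contracting a beta-redex first, the term normalizes in 7 steps.


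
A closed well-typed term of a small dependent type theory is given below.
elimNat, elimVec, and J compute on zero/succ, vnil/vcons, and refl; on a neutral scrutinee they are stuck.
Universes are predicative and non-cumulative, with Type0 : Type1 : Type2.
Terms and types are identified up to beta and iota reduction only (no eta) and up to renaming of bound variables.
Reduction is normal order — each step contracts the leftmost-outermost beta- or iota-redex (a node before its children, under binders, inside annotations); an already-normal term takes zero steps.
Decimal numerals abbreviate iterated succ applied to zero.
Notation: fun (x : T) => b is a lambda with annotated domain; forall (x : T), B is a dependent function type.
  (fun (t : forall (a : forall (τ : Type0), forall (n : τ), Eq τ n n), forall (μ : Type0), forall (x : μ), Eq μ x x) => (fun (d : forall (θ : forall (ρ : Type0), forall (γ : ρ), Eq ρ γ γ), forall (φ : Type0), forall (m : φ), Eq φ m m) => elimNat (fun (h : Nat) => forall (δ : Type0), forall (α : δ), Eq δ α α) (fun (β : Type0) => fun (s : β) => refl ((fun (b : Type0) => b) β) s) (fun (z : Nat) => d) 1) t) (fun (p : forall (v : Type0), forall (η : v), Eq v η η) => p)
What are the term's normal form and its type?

normal form:
  fun (t : Type0) => fun (a : t) => refl t a
the term's type:
  forall (t : Type0), forall (a : t), Eq t a a
observation: contracting a beta-redex first, the term normalizes in 7 steps.


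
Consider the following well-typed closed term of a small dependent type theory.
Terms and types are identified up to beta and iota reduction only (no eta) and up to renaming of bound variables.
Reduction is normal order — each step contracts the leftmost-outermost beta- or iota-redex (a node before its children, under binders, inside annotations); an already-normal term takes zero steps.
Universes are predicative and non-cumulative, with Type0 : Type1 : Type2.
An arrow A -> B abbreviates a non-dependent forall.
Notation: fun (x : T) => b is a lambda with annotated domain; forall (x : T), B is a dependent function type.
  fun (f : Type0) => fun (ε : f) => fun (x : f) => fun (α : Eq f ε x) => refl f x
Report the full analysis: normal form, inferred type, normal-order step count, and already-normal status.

reduced normal form:
  fun (f : Type0) => fun (ε : f) => fun (x : f) => fun (α : Eq f ε x) => refl f x
inferred type:
  forall (f : Type0), forall (ε : f), forall (x : f), Eq f ε x -> Eq f x x
steps to reach normal form (normal order): 0
already normal: yes


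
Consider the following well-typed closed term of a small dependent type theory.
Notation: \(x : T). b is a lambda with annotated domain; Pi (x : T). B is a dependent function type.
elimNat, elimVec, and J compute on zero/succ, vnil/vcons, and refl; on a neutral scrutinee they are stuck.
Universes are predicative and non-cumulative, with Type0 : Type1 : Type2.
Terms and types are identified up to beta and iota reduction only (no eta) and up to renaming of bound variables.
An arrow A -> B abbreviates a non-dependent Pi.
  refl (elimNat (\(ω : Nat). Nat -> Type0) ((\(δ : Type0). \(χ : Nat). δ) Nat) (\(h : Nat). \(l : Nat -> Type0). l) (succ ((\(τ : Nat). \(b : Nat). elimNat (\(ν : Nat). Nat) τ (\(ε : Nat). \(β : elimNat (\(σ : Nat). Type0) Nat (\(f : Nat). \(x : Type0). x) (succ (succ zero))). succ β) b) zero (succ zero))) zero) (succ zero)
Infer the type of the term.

the term's type:
  Eq Nat (succ zero) (succ zero)


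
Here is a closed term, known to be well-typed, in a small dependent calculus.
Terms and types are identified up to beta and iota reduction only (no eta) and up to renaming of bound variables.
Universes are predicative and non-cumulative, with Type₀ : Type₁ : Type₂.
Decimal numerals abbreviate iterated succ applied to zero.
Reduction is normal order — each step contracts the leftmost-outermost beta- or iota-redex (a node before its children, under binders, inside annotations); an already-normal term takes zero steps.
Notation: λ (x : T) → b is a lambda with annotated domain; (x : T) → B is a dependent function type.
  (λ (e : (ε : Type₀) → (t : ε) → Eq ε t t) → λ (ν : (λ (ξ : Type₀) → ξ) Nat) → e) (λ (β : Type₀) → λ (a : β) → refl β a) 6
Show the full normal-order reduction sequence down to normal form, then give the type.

normal-order reduction sequence:
  (λ (e : (ε : Type₀) → (t : ε) → Eq ε t t) → λ (ν : (λ (ξ : Type₀) → ξ) Nat) → e) (λ (β : Type₀) → λ (a : β) → refl β a) 6
  ~> (λ (e : (λ (ε : Type₀) → ε) Nat) → λ (t : Type₀) → λ (ν : t) → refl t ν) 6
  ~> λ (e : Type₀) → λ (ε : e) → refl e ε
type:
  (e : Type₀) → (ε : e) → Eq e ε ε


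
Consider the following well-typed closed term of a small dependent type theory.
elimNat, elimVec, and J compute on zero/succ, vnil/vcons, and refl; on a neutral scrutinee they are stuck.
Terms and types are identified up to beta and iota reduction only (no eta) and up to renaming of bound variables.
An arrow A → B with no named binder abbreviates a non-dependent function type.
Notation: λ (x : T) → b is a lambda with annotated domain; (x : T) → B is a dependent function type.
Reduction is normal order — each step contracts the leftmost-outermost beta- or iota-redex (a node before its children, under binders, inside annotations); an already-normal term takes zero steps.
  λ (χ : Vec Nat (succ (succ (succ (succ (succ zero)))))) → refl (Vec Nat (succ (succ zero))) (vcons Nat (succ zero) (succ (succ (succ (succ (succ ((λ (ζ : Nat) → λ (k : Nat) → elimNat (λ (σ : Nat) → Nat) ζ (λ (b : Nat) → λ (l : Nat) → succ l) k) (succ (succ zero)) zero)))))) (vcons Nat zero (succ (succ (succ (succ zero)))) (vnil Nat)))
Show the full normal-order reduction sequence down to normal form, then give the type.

normal-order reduction sequence:
  λ (χ : Vec Nat (succ (succ (succ (succ (succ zero)))))) → refl (Vec Nat (succ (succ zero))) (vcons Nat (succ zero) (succ (succ (succ (succ (succ ((λ (ζ : Nat) → λ (k : Nat) → elimNat (λ (σ : Nat) → Nat) ζ (λ (b : Nat) → λ (l : Nat) → succ l) k) (succ (succ zero)) zero)))))) (vcons Nat zero (succ (succ (succ (succ zero)))) (vnil Nat)))
  ~> λ (χ : Vec Nat (succ (succ (succ (succ (succ zero)))))) → refl (Vec Nat (succ (succ zero))) (vcons Nat (succ zero) (succ (succ (succ (succ (succ ((λ (ζ : Nat) → elimNat (λ (k : Nat) → Nat) (succ (succ zero)) (λ (σ : Nat) → λ (b : Nat) → succ b) ζ) zero)))))) (vcons Nat zero (succ (succ (succ (succ zero)))) (vnil Nat)))
  ~> λ (χ : Vec Nat (succ (succ (succ (succ (succ zero)))))) → refl (Vec Nat (succ (succ zero))) (vcons Nat (succ zero) (succ (succ (succ (succ (succ (elimNat (λ (ζ : Nat) → Nat) (succ (succ zero)) (λ (k : Nat) → λ (σ : Nat) → succ σ) zero)))))) (vcons Nat zero (succ (succ (succ (succ zero)))) (vnil Nat)))
  ~> λ (χ : Vec Nat (succ (succ (succ (succ (succ zero)))))) → refl (Vec Nat (succ (succ zero))) (vcons Nat (succ zero) (succ (succ (succ (succ (succ (succ (succ zero))))))) (vcons Nat zero (succ (succ (succ (succ zero)))) (vnil Nat)))
inferred type:
  Vec Nat (succ (succ (succ (succ (succ zero))))) → Eq (Vec Nat (succ (succ zero))) (vcons Nat (succ zero) (succ (succ (succ (succ (succ (succ (succ zero))))))) (vcons Nat zero (succ (succ (succ (succ zero)))) (vnil Nat))) (vcons Nat (succ zero) (succ (succ (succ (succ (succ (succ (succ zero))))))) (vcons Nat zero (succ (succ (succ (succ zero)))) (vnil Nat)))


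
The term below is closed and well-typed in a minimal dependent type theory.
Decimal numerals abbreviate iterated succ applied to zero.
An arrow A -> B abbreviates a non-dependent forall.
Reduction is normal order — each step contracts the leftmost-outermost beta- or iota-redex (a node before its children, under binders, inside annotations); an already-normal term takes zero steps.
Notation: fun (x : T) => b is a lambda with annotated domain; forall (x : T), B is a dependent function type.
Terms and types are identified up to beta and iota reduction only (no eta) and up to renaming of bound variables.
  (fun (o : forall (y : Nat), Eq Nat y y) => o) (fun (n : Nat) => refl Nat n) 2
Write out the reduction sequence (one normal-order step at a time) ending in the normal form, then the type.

normal-order reduction:
  (fun (o : forall (y : Nat), Eq Nat y y) => o) (fun (n : Nat) => refl Nat n) 2
  ~> (fun (o : Nat) => refl Nat o) 2
  ~> refl Nat 2
the term's type:
  Eq Nat 2 2


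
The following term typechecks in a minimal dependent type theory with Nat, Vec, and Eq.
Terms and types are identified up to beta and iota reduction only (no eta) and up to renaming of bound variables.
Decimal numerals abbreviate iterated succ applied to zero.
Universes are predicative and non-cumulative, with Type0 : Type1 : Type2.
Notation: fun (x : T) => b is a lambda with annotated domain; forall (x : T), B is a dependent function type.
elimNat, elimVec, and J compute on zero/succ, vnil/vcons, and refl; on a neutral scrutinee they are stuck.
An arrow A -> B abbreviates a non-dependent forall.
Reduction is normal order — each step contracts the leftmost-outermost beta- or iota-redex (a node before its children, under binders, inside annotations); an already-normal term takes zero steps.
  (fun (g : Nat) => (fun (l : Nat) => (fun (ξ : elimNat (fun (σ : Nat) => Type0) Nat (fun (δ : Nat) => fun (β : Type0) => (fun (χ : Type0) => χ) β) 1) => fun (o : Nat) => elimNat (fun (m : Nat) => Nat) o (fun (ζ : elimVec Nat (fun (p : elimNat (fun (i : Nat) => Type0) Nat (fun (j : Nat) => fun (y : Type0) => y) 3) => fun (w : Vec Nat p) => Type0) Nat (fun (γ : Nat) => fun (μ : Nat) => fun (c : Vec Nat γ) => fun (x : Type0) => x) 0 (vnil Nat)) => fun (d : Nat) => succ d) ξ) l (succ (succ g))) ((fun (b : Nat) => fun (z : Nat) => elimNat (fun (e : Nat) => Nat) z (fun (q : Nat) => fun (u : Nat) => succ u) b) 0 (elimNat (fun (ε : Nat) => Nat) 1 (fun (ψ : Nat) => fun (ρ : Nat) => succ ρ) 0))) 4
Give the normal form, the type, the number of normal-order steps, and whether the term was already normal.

reduced normal form:
  7
the term's type:
  Nat
normal-order step count: 13
started in normal form: no
first contracted redex: a beta-redex


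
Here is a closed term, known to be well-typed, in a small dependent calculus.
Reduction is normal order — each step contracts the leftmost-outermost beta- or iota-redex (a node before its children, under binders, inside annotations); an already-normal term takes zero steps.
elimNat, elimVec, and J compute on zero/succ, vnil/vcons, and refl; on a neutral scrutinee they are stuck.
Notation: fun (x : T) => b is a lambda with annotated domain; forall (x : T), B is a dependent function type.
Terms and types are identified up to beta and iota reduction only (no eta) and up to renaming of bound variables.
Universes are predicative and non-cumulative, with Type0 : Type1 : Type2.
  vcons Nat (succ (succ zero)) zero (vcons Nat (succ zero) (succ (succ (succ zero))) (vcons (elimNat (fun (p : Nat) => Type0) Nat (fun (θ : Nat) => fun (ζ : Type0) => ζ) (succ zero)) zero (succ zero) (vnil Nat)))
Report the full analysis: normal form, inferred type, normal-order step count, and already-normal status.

reduced normal form:
  vcons Nat (succ (succ zero)) zero (vcons Nat (succ zero) (succ (succ (succ zero))) (vcons Nat zero (succ zero) (vnil Nat)))
type:
  Vec Nat (succ (succ (succ zero)))
normal-order step count: 4
term was already normal: no
first redex: an elimNat iota-redex


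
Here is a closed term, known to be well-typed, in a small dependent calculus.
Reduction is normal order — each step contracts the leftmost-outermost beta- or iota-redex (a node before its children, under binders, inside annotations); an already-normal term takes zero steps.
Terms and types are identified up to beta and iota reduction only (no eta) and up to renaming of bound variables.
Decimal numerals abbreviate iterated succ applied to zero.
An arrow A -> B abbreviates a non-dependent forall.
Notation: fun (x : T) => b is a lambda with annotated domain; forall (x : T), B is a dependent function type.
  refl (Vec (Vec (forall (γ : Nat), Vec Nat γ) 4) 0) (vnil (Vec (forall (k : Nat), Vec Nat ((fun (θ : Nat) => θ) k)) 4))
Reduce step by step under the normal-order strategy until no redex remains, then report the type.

reduction (normal order):
  refl (Vec (Vec (forall (γ : Nat), Vec Nat γ) 4) 0) (vnil (Vec (forall (k : Nat), Vec Nat ((fun (θ : Nat) => θ) k)) 4))
  ~> refl (Vec (Vec (forall (γ : Nat), Vec Nat γ) 4) 0) (vnil (Vec (forall (k : Nat), Vec Nat k) 4))
type:
  Eq (Vec (Vec (forall (γ : Nat), Vec Nat γ) 4) 0) (vnil (Vec (forall (k : Nat), Vec Nat k) 4)) (vnil (Vec (forall (θ : Nat), Vec Nat θ) 4))


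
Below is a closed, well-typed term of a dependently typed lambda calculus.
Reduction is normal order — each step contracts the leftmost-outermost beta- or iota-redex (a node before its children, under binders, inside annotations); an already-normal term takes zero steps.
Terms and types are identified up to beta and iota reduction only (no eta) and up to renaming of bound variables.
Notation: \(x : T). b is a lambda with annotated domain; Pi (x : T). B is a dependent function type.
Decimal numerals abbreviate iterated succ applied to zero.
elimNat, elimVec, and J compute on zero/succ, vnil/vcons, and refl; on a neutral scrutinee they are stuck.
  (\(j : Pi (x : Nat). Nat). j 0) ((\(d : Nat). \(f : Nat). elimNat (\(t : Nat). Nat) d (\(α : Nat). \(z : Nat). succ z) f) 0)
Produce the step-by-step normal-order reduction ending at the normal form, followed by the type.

normal-order reduction:
  (\(j : Pi (x : Nat). Nat). j 0) ((\(d : Nat). \(f : Nat). elimNat (\(t : Nat). Nat) d (\(α : Nat). \(z : Nat). succ z) f) 0)
  ~> (\(j : Nat). \(x : Nat). elimNat (\(d : Nat). Nat) j (\(f : Nat). \(t : Nat). succ t) x) 0 0
  ~> (\(j : Nat). elimNat (\(x : Nat). Nat) 0 (\(d : Nat). \(f : Nat). succ f) j) 0
  ~> elimNat (\(j : Nat). Nat) 0 (\(x : Nat). \(d : Nat). succ d) 0
  ~> 0
type:
  Nat


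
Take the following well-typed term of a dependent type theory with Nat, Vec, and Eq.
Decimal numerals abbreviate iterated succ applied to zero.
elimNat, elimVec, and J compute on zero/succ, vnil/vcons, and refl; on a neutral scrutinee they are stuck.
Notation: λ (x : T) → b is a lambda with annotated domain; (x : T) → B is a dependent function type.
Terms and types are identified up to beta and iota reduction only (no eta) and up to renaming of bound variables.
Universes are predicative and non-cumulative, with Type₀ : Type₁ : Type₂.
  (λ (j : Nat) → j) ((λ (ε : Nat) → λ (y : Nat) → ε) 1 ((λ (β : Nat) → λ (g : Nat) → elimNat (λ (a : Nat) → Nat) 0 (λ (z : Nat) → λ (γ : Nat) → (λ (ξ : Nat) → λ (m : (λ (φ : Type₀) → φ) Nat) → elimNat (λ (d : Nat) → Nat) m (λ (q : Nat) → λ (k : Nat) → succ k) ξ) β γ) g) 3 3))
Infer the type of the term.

inferred type:
  Nat


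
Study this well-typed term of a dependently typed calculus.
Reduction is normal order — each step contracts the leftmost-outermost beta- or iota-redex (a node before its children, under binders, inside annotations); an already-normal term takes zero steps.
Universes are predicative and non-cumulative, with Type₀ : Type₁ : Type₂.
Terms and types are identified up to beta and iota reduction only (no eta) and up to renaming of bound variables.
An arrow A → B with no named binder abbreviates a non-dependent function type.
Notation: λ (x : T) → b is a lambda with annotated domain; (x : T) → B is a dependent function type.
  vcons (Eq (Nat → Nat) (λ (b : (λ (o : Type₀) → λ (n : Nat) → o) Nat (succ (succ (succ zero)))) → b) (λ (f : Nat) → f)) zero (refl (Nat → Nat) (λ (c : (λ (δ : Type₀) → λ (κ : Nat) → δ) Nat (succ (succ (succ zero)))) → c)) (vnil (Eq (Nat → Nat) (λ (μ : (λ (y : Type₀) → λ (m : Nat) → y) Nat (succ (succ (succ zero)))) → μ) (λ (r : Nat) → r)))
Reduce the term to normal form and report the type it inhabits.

reduced normal form:
  vcons (Eq (Nat → Nat) (λ (b : Nat) → b) (λ (o : Nat) → o)) zero (refl (Nat → Nat) (λ (n : Nat) → n)) (vnil (Eq (Nat → Nat) (λ (f : Nat) → f) (λ (c : Nat) → c)))
the term's type:
  Vec (Eq (Nat → Nat) (λ (b : Nat) → b) (λ (o : Nat) → o)) (succ zero)


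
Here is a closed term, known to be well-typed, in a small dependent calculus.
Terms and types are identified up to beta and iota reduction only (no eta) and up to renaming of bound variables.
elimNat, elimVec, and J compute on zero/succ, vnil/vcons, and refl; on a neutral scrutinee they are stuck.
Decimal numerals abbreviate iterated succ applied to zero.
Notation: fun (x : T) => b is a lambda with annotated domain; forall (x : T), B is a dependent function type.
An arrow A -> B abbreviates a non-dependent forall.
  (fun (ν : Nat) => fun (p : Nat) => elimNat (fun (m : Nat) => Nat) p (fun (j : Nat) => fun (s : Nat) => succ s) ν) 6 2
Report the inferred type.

type:
  Nat


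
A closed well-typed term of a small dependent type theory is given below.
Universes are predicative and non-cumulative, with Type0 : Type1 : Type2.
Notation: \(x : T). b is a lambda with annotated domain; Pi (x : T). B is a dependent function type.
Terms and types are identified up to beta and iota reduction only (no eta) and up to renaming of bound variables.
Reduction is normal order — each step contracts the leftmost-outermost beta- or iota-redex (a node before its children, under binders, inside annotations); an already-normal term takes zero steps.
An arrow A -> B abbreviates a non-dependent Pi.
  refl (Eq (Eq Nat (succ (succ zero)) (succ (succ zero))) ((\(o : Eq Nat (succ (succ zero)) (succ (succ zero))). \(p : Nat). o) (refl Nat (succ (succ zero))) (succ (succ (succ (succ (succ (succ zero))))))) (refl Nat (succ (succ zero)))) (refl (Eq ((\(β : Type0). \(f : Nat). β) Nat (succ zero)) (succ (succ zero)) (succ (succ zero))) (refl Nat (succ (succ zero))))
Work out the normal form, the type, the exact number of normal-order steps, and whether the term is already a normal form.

resulting normal form:
  refl (Eq (Eq Nat (succ (succ zero)) (succ (succ zero))) (refl Nat (succ (succ zero))) (refl Nat (succ (succ zero)))) (refl (Eq Nat (succ (succ zero)) (succ (succ zero))) (refl Nat (succ (succ zero))))
the term's type:
  Eq (Eq (Eq Nat (succ (succ zero)) (succ (succ zero))) (refl Nat (succ (succ zero))) (refl Nat (succ (succ zero)))) (refl (Eq Nat (succ (succ zero)) (succ (succ zero))) (refl Nat (succ (succ zero)))) (refl (Eq Nat (succ (succ zero)) (succ (succ zero))) (refl Nat (succ (succ zero))))
normal-order step count: 4
term was already normal: no
first redex: a beta-redex


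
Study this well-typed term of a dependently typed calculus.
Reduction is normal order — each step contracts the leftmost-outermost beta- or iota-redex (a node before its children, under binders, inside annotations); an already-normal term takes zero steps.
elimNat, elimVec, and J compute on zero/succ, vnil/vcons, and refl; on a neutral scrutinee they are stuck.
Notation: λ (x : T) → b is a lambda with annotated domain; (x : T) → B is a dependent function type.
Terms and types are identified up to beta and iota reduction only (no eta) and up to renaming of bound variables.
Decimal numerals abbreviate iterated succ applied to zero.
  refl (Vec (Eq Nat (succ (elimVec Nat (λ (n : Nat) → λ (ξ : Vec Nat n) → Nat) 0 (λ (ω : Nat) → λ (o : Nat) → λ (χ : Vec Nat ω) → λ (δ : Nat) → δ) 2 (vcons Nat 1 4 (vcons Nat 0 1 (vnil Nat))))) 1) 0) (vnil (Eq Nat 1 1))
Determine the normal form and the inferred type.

resulting normal form:
  refl (Vec (Eq Nat 1 1) 0) (vnil (Eq Nat 1 1))
inferred type:
  Eq (Vec (Eq Nat 1 1) 0) (vnil (Eq Nat 1 1)) (vnil (Eq Nat 1 1))


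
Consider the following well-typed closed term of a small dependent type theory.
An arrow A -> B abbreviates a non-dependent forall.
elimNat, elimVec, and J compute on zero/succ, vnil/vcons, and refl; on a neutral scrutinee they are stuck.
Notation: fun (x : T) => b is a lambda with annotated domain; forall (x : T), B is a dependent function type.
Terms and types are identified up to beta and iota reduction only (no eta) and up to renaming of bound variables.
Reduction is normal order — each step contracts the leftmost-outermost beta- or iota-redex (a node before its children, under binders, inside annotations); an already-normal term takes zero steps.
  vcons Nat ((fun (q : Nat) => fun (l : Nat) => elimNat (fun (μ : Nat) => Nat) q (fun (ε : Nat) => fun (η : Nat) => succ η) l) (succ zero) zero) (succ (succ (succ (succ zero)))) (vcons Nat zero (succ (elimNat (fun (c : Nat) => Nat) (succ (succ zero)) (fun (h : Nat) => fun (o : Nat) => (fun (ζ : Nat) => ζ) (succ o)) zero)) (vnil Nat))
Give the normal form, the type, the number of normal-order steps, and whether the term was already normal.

resulting normal form:
  vcons Nat (succ zero) (succ (succ (succ (succ zero)))) (vcons Nat zero (succ (succ (succ zero))) (vnil Nat))
the term's type:
  Vec Nat (succ (succ zero))
steps to reach normal form (normal order): 4
started in normal form: no
first redex: a beta-redex


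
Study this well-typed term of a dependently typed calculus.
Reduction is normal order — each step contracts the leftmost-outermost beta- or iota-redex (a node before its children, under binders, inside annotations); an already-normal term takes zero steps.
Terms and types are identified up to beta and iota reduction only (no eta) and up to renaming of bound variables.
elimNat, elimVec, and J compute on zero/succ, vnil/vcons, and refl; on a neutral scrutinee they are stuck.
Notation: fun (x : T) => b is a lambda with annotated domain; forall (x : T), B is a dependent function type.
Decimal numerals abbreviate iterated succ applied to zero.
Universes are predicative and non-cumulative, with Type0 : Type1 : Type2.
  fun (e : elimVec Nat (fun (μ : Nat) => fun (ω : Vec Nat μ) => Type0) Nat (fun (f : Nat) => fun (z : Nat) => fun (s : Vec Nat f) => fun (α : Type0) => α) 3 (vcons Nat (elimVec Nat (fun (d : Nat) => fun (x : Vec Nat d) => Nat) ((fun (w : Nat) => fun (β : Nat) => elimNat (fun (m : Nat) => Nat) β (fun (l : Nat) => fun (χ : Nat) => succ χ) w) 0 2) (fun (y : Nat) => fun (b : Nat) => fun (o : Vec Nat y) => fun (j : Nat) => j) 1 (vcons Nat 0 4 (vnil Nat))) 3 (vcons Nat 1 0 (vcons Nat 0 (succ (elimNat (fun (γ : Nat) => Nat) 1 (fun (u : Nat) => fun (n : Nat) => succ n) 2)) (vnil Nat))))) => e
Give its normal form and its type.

normal form:
  fun (e : Nat) => e
inferred type:
  forall (e : Nat), Nat


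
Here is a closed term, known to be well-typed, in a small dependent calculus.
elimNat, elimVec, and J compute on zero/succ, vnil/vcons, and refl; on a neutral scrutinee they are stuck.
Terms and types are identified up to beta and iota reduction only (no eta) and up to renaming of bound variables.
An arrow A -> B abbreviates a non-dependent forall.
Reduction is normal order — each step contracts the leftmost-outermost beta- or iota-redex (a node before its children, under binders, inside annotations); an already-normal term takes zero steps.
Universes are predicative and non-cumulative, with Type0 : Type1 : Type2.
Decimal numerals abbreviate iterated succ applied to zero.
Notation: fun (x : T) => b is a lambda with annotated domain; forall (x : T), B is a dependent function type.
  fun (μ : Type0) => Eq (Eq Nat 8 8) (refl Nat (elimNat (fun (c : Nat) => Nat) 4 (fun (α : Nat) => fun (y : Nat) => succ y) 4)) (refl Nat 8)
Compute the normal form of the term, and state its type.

normal form:
  fun (μ : Type0) => Eq (Eq Nat 8 8) (refl Nat 8) (refl Nat 8)
type:
  Type0 -> Type0
observation: 13 normal-order steps separate the term from its normal form.


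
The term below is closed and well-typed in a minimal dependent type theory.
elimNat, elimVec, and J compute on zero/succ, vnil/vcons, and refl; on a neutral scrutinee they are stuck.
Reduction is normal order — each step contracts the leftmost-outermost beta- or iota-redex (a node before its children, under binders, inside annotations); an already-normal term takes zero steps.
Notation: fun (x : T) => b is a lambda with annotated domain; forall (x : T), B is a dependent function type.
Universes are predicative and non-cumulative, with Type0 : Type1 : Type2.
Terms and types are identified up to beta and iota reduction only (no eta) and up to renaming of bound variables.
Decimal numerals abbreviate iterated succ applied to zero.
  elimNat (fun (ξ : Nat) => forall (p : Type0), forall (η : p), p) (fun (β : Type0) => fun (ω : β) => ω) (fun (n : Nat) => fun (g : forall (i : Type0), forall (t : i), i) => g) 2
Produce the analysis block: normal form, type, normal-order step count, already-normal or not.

normal form:
  fun (ξ : Type0) => fun (p : ξ) => p
type:
  forall (ξ : Type0), forall (p : ξ), ξ
steps to reach normal form (normal order): 7
started in normal form: no
first redex: an elimNat iota-redex


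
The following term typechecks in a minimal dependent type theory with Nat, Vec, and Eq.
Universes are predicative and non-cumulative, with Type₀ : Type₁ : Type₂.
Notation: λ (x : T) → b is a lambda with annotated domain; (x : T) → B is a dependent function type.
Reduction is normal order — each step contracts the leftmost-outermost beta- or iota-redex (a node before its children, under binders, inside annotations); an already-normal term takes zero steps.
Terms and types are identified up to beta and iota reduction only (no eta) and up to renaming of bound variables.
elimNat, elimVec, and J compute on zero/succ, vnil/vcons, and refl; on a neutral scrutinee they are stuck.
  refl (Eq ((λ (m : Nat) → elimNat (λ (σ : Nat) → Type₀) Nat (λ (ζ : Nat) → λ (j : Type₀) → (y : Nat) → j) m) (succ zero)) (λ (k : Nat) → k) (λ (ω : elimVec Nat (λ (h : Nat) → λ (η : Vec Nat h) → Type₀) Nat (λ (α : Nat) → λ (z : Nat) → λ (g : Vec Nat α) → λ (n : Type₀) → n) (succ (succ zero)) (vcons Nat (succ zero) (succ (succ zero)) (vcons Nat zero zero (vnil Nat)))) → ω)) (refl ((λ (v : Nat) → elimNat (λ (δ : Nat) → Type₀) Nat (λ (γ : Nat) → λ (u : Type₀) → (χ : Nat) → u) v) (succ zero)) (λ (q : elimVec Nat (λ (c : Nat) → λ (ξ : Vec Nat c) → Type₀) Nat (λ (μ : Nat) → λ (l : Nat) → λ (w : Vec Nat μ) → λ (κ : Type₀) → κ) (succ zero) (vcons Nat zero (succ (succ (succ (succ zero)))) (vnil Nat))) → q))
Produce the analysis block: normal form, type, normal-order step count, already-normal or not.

resulting normal form:
  refl (Eq ((m : Nat) → Nat) (λ (σ : Nat) → σ) (λ (ζ : Nat) → ζ)) (refl ((j : Nat) → Nat) (λ (y : Nat) → y))
the term's type:
  Eq (Eq ((m : Nat) → Nat) (λ (σ : Nat) → σ) (λ (ζ : Nat) → ζ)) (refl ((j : Nat) → Nat) (λ (y : Nat) → y)) (refl ((k : Nat) → Nat) (λ (ω : Nat) → ω))
reduction steps (normal order): 27
started in normal form: no
first contracted redex: a beta-redex


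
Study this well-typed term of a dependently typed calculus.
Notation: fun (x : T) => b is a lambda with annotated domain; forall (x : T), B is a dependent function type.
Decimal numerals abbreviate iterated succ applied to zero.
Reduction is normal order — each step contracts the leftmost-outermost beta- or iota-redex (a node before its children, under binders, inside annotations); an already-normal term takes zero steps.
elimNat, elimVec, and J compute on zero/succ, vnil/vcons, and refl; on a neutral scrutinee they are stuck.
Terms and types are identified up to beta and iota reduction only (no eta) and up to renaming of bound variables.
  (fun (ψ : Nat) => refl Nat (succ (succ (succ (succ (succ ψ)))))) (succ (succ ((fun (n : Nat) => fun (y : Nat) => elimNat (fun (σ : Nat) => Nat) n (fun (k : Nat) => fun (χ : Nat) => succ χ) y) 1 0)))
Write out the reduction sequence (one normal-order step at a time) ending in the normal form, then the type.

normal-order reduction:
  (fun (ψ : Nat) => refl Nat (succ (succ (succ (succ (succ ψ)))))) (succ (succ ((fun (n : Nat) => fun (y : Nat) => elimNat (fun (σ : Nat) => Nat) n (fun (k : Nat) => fun (χ : Nat) => succ χ) y) 1 0)))
  ~> refl Nat (succ (succ (succ (succ (succ (succ (succ ((fun (ψ : Nat) => fun (n : Nat) => elimNat (fun (y : Nat) => Nat) ψ (fun (σ : Nat) => fun (k : Nat) => succ k) n) 1 0))))))))
  ~> refl Nat (succ (succ (succ (succ (succ (succ (succ ((fun (ψ : Nat) => elimNat (fun (n : Nat) => Nat) 1 (fun (y : Nat) => fun (σ : Nat) => succ σ) ψ) 0))))))))
  ~> refl Nat (succ (succ (succ (succ (succ (succ (succ (elimNat (fun (ψ : Nat) => Nat) 1 (fun (n : Nat) => fun (y : Nat) => succ y) 0))))))))
  ~> refl Nat 8
type:
  Eq Nat 8 8
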